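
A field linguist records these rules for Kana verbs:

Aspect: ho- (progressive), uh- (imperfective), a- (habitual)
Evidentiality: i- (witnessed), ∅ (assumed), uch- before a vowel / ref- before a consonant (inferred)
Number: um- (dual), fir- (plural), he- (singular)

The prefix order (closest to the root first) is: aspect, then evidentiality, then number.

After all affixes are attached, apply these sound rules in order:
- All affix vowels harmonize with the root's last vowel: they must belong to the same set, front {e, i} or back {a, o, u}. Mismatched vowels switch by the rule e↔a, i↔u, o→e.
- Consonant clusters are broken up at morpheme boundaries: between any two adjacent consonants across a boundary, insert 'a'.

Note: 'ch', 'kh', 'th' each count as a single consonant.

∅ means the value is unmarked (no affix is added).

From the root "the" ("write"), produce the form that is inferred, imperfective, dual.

Attach aspect imperfective uh- → uhthe.
Attach evidentiality inferred uch- (before vowel 'u') → uchuhthe.
Attach number dual um- → umuchuhthe.
Apply vowel harmony: umuchuhthe → imichihthe.
Apply epenthesis: imichihthe → imichihathe.

imichihathe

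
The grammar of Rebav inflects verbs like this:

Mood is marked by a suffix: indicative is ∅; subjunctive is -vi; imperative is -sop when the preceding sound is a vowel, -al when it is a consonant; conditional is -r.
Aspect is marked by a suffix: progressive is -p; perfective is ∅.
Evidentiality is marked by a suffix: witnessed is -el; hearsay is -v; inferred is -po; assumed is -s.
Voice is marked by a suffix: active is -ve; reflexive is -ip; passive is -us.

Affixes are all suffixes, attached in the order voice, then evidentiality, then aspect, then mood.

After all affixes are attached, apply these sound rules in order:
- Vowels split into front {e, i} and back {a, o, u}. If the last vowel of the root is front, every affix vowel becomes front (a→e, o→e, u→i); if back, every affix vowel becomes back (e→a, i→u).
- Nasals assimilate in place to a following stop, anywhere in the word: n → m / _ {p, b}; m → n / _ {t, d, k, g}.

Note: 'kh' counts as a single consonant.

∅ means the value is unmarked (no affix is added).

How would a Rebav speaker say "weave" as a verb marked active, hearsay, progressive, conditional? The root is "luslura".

Attach voice active -ve → luslurave.
Attach evidentiality hearsay -v → lusluravev.
Attach aspect progressive -p → lusluravevp.
Attach mood conditional -r → lusluravevpr.
Apply vowel harmony: lusluravevpr → lusluravavpr.
Nasal assimilation: no change.

lusluravavpr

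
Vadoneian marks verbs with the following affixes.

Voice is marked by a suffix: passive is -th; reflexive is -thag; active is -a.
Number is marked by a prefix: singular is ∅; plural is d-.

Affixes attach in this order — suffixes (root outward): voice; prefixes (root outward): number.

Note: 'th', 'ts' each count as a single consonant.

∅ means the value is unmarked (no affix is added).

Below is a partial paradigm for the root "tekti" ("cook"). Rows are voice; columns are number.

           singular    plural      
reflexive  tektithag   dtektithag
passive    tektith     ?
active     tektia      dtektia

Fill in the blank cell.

dtektith

Attach voice passive -th → tektith.
Attach number plural d- → dtektith.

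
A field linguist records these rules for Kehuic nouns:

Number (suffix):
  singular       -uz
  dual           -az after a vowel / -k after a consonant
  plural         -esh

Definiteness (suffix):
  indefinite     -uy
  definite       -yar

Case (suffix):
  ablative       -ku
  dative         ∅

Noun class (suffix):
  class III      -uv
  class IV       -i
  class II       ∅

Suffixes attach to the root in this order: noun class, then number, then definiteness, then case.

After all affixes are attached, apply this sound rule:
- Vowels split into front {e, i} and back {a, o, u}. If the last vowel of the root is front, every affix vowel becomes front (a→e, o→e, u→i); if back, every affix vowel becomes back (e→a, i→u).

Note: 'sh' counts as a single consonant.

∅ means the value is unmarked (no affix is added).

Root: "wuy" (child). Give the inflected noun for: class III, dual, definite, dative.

wuyuvkyar

Attach noun class class III -uv → wuyuv.
Attach number dual -k (after consonant 'v') → wuyuvk.
Attach definiteness definite -yar → wuyuvkyar.
case = dative: zero marking, form stays wuyuvkyar.
Vowel harmony: no change.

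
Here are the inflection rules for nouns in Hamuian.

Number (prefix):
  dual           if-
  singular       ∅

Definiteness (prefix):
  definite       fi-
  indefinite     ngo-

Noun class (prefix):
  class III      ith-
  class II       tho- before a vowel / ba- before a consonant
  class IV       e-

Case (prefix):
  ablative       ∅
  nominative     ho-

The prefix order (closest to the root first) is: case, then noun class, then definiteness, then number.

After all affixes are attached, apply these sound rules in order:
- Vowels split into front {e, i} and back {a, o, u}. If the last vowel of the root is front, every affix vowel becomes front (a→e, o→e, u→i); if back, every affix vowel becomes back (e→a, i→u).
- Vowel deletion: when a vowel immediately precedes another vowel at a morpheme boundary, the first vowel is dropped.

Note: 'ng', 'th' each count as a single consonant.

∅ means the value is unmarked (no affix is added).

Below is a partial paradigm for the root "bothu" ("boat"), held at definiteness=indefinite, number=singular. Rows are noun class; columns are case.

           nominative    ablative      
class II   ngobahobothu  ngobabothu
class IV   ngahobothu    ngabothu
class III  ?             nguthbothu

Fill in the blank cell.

nguthhobothu

Attach case nominative ho- → hobothu.
Attach noun class class III ith- → ithhobothu.
Attach definiteness indefinite ngo- → ngoithhobothu.
number = singular: zero marking, form stays ngoithhobothu.
Apply vowel harmony: ngoithhobothu → ngouthhobothu.
Apply vowel deletion: ngouthhobothu → nguthhobothu.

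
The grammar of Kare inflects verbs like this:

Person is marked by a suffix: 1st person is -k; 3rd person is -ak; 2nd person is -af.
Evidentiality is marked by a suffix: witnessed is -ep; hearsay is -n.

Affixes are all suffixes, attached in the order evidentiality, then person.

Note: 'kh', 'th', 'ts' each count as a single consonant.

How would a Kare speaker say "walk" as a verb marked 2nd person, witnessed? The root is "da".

daepaf

Attach evidentiality witnessed -ep → daep.
Attach person 2nd person -af → daepaf.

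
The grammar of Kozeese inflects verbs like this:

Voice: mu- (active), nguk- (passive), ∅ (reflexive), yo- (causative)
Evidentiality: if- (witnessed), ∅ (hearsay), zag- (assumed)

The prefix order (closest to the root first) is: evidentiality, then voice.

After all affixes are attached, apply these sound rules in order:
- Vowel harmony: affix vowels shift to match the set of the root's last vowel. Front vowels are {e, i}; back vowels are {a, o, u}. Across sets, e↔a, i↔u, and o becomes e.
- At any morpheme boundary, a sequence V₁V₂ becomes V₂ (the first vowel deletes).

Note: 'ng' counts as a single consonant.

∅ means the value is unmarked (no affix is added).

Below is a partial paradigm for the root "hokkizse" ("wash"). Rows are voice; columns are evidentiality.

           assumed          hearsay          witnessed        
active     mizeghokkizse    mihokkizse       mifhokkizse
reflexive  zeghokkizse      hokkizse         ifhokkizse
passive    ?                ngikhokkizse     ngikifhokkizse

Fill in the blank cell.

Attach evidentiality assumed zag- → zaghokkizse.
Attach voice passive nguk- → ngukzaghokkizse.
Apply vowel harmony: ngukzaghokkizse → ngikzeghokkizse.
Vowel deletion: no change.

ngikzeghokkizse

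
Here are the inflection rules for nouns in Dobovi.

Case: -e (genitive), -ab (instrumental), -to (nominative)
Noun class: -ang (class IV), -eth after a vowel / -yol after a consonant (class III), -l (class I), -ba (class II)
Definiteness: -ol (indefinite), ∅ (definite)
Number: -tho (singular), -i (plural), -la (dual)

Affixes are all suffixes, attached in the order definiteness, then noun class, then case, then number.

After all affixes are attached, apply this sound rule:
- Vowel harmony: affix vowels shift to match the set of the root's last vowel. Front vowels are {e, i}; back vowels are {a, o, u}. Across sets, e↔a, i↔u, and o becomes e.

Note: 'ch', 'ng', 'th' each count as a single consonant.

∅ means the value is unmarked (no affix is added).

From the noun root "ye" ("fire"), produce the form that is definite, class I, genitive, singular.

yelethe

definiteness = definite: zero marking, form stays ye.
Attach noun class class I -l → yel.
Attach case genitive -e → yele.
Attach number singular -tho → yeletho.
Apply vowel harmony: yeletho → yelethe.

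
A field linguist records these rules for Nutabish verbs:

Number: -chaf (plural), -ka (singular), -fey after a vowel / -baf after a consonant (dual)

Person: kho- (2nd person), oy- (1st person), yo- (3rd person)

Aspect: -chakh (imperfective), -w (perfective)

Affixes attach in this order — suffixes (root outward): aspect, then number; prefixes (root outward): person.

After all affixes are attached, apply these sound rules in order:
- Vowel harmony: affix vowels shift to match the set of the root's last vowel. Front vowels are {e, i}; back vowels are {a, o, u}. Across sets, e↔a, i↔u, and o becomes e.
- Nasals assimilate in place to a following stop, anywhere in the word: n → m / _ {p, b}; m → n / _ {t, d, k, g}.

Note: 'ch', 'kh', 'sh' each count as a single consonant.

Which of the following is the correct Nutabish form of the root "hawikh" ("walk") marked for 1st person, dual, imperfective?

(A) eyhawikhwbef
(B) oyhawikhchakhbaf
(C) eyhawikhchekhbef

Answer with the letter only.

C

Attach aspect imperfective -chakh → hawikhchakh.
Attach number dual -baf (after consonant 'kh') → hawikhchakhbaf.
Attach person 1st person oy- → oyhawikhchakhbaf.
Apply vowel harmony: oyhawikhchakhbaf → eyhawikhchekhbef.
Nasal assimilation: no change.
So the correct form is eyhawikhchekhbef, option (C).
(B) oyhawikhchakhbaf is wrong: it fails to apply the sound rule(s).
(A) eyhawikhwbef is wrong: it uses perfective instead of imperfective for aspect.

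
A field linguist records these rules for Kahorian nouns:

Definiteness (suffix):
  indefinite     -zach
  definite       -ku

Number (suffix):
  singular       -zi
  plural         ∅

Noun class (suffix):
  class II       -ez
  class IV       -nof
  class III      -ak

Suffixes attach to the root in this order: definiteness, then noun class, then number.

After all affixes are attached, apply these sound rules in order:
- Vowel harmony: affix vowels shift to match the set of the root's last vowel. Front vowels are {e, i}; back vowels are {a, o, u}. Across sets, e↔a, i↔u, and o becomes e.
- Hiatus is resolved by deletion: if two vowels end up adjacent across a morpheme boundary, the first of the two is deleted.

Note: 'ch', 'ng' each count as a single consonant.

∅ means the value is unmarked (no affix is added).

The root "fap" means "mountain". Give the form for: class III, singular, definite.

fapkakzu

Attach definiteness definite -ku → fapku.
Attach noun class class III -ak → fapkuak.
Attach number singular -zi → fapkuakzi.
Apply vowel harmony: fapkuakzi → fapkuakzu.
Apply vowel deletion: fapkuakzu → fapkakzu.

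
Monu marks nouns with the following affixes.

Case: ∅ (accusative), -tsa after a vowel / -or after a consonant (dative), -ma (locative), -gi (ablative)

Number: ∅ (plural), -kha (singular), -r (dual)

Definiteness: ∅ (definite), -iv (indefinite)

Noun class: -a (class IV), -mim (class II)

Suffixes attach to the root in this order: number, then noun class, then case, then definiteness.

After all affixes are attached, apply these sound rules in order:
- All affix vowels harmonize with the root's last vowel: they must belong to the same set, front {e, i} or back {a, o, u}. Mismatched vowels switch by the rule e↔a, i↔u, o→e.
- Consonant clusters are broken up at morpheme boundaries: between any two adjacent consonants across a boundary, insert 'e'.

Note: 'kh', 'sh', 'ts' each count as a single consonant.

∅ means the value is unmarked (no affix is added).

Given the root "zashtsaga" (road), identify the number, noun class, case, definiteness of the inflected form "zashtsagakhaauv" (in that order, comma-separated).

Segment: zashtsaga-kha-a-iv.
number: -kha → singular.
noun class: -a → class IV.
case: ∅ → accusative.
definiteness: -iv → indefinite.

singular, class IV, accusative, indefinite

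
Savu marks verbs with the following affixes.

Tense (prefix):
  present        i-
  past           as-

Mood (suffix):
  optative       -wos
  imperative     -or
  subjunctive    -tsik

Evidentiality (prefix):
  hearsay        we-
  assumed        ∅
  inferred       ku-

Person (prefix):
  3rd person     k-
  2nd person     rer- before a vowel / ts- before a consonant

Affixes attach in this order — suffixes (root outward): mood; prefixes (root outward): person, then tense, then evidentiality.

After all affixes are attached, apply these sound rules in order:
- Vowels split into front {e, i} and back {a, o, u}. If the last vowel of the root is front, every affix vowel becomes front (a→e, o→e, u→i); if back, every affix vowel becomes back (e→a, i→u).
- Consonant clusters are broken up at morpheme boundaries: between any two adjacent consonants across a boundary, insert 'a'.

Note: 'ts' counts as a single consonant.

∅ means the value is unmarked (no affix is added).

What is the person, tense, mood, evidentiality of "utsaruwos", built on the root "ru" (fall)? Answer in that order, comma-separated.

Segment: i-ts-ru-wos.
person: rer/ts- → 2nd person.
tense: i- → present.
mood: -wos → optative.
evidentiality: ∅ → assumed.

2nd person, present, optative, assumed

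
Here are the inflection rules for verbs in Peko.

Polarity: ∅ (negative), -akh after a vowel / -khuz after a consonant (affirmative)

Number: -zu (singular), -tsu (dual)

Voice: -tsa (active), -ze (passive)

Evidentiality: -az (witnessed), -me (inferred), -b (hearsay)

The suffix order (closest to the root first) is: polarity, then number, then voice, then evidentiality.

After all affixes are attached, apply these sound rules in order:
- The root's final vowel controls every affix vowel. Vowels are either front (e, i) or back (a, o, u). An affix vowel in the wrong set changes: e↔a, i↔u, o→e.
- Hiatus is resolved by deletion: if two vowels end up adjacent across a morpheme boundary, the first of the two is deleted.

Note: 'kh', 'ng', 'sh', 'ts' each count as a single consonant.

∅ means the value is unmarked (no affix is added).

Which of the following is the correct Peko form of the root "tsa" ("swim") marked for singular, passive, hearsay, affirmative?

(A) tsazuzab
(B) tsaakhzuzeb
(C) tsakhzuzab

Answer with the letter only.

C

Attach polarity affirmative -akh (after vowel 'a') → tsaakh.
Attach number singular -zu → tsaakhzu.
Attach voice passive -ze → tsaakhzuze.
Attach evidentiality hearsay -b → tsaakhzuzeb.
Apply vowel harmony: tsaakhzuzeb → tsaakhzuzab.
Apply vowel deletion: tsaakhzuzab → tsakhzuzab.
So the correct form is tsakhzuzab, option (C).
(B) tsaakhzuzeb is wrong: it fails to apply the sound rule(s).
(A) tsazuzab is wrong: it uses negative instead of affirmative for polarity.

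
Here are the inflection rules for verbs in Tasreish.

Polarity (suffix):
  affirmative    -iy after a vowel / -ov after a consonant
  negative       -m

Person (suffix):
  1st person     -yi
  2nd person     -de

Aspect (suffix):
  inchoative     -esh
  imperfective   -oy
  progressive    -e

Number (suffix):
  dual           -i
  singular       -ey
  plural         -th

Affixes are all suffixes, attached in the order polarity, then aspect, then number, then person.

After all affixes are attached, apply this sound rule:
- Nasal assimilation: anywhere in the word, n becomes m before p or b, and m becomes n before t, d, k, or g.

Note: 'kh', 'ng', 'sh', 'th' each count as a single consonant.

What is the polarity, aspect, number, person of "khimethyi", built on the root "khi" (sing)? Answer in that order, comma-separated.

Segment: khi-m-e-th-yi.
polarity: -m → negative.
aspect: -e → progressive.
number: -th → plural.
person: -yi → 1st person.

negative, progressive, plural, 1st person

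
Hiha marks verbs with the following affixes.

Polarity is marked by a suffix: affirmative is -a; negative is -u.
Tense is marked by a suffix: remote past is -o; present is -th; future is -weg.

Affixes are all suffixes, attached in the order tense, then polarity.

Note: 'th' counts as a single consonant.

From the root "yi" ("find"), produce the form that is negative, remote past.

Attach tense remote past -o → yio.
Attach polarity negative -u → yiou.

yiou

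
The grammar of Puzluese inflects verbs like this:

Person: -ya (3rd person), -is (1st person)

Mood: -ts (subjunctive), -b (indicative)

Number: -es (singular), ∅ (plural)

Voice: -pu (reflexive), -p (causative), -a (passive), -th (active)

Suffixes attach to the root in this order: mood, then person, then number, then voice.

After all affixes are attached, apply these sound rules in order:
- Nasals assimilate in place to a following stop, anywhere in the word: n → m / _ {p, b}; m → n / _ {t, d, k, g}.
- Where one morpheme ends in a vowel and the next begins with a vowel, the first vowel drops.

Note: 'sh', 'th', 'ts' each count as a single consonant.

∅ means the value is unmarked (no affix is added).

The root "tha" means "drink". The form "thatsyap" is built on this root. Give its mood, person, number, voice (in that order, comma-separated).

Segment: tha-ts-ya-p.
mood: -ts → subjunctive.
person: -ya → 3rd person.
number: ∅ → plural.
voice: -p → causative.

subjunctive, 3rd person, plural, causative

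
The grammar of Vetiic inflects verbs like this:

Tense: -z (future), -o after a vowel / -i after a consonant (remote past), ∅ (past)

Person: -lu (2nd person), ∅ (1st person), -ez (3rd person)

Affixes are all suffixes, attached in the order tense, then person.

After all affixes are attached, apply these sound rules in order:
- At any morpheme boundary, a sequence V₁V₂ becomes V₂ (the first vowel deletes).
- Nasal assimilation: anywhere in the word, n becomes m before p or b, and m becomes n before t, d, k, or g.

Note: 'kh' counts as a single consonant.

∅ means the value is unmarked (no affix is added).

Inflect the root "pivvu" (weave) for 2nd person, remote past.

Attach tense remote past -o (after vowel 'u') → pivvuo.
Attach person 2nd person -lu → pivvuolu.
Apply vowel deletion: pivvuolu → pivvolu.
Nasal assimilation: no change.

pivvolu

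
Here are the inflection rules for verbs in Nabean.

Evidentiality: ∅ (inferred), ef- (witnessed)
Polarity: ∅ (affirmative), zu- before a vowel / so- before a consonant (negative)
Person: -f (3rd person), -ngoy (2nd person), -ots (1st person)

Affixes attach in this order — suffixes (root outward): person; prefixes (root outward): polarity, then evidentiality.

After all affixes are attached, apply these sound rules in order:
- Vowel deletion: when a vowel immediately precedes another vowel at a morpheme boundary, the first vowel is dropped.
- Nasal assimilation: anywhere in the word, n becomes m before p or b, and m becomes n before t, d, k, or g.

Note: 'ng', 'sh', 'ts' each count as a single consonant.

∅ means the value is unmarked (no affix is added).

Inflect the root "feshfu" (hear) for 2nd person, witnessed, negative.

efsofeshfungoy

Attach polarity negative so- (before consonant 'f') → sofeshfu.
Attach evidentiality witnessed ef- → efsofeshfu.
Attach person 2nd person -ngoy → efsofeshfungoy.
Vowel deletion: no change.
Nasal assimilation: no change.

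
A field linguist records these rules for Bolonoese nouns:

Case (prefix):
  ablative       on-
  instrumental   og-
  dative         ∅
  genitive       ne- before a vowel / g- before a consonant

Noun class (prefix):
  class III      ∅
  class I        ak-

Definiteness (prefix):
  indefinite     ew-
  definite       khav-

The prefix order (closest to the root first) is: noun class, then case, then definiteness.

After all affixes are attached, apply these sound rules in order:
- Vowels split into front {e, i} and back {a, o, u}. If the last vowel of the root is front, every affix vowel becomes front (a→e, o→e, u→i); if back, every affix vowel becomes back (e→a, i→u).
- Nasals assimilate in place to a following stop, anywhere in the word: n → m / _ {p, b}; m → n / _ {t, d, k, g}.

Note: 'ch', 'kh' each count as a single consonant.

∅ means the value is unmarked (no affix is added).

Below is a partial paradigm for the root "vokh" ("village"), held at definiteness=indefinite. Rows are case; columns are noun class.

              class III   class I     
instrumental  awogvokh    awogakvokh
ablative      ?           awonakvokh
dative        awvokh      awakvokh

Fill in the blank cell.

noun class = class III: zero marking, form stays vokh.
Attach case ablative on- → onvokh.
Attach definiteness indefinite ew- → ewonvokh.
Apply vowel harmony: ewonvokh → awonvokh.
Nasal assimilation: no change.

awonvokh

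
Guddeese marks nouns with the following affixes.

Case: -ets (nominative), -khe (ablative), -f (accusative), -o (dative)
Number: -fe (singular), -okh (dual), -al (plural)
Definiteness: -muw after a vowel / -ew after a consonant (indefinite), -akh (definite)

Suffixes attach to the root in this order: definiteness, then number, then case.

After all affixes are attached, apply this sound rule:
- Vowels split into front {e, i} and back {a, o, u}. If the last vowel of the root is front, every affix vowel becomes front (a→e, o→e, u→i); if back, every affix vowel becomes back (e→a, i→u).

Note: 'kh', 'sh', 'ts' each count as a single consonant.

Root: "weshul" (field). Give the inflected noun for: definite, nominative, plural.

weshulakhalats

Attach definiteness definite -akh → weshulakh.
Attach number plural -al → weshulakhal.
Attach case nominative -ets → weshulakhalets.
Apply vowel harmony: weshulakhalets → weshulakhalats.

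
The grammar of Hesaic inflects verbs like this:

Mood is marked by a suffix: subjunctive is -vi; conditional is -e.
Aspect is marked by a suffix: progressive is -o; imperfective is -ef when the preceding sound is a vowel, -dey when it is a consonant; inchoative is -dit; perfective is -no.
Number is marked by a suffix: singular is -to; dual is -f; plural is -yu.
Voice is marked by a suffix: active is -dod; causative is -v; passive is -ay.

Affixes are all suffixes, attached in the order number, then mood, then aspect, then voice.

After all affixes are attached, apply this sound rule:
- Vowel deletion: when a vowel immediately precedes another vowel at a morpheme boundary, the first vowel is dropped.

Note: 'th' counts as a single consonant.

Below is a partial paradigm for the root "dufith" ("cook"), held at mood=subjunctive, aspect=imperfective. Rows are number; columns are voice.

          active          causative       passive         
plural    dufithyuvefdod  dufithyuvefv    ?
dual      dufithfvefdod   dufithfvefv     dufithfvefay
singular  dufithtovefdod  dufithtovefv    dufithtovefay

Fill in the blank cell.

Attach number plural -yu → dufithyu.
Attach mood subjunctive -vi → dufithyuvi.
Attach aspect imperfective -ef (after vowel 'i') → dufithyuvief.
Attach voice passive -ay → dufithyuviefay.
Apply vowel deletion: dufithyuviefay → dufithyuvefay.

dufithyuvefay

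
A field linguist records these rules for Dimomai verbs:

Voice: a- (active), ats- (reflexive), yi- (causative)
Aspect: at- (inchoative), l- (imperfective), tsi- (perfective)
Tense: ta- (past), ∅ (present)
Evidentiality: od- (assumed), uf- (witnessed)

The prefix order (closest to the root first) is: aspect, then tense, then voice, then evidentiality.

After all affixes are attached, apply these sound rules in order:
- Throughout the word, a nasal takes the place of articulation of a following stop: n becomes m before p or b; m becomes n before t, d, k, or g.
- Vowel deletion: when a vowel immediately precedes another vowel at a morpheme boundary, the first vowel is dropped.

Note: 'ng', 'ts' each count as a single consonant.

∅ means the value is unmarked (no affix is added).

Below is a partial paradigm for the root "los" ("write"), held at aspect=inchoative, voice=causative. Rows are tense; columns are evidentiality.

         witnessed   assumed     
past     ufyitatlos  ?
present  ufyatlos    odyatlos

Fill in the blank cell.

Attach aspect inchoative at- → atlos.
Attach tense past ta- → taatlos.
Attach voice causative yi- → yitaatlos.
Attach evidentiality assumed od- → odyitaatlos.
Nasal assimilation: no change.
Apply vowel deletion: odyitaatlos → odyitatlos.

odyitatlos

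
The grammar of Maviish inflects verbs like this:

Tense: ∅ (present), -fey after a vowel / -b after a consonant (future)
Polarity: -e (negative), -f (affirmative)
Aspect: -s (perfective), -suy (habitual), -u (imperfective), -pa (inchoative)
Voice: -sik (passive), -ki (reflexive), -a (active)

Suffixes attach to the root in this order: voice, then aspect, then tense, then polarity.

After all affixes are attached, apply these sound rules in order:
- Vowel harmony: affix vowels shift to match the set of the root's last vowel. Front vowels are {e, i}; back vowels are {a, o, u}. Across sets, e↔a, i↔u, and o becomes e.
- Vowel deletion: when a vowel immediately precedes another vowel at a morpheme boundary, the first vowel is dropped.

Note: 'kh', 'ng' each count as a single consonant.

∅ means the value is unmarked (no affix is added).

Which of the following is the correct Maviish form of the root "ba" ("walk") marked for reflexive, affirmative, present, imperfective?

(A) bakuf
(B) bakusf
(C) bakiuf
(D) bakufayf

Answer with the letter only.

Attach voice reflexive -ki → baki.
Attach aspect imperfective -u → bakiu.
tense = present: zero marking, form stays bakiu.
Attach polarity affirmative -f → bakiuf.
Apply vowel harmony: bakiuf → bakuuf.
Apply vowel deletion: bakuuf → bakuf.
So the correct form is bakuf, option (A).
(B) bakusf is wrong: it uses perfective instead of imperfective for aspect.
(D) bakufayf is wrong: it uses future instead of present for tense.
(C) bakiuf is wrong: it fails to apply the sound rule(s).

A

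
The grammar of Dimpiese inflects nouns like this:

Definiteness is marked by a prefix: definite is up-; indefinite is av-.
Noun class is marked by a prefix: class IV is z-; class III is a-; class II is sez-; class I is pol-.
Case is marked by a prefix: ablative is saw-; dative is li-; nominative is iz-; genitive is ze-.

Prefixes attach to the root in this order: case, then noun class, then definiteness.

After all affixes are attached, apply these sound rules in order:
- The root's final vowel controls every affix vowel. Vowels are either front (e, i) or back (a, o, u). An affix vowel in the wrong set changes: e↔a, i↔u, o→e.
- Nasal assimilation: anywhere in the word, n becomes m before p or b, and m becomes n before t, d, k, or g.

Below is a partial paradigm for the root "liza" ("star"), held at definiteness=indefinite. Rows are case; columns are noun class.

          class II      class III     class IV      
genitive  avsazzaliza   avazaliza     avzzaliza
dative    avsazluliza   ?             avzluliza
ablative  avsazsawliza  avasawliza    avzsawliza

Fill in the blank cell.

avaluliza

Attach case dative li- → liliza.
Attach noun class class III a- → aliliza.
Attach definiteness indefinite av- → avaliliza.
Apply vowel harmony: avaliliza → avaluliza.
Nasal assimilation: no change.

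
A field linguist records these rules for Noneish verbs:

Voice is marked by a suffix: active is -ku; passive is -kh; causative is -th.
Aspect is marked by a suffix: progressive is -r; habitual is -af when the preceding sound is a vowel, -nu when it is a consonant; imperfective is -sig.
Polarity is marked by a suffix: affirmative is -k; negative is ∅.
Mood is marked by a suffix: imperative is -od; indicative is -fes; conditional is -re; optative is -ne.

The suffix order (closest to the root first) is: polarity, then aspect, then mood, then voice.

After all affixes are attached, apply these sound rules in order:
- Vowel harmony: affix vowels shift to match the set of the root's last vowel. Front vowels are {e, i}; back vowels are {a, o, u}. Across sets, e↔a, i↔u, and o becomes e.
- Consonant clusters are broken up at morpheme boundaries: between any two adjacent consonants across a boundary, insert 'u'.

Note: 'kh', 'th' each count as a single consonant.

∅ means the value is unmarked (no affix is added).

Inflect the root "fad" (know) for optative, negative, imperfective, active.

fadusugunaku

polarity = negative: zero marking, form stays fad.
Attach aspect imperfective -sig → fadsig.
Attach mood optative -ne → fadsigne.
Attach voice active -ku → fadsigneku.
Apply vowel harmony: fadsigneku → fadsugnaku.
Apply epenthesis: fadsugnaku → fadusugunaku.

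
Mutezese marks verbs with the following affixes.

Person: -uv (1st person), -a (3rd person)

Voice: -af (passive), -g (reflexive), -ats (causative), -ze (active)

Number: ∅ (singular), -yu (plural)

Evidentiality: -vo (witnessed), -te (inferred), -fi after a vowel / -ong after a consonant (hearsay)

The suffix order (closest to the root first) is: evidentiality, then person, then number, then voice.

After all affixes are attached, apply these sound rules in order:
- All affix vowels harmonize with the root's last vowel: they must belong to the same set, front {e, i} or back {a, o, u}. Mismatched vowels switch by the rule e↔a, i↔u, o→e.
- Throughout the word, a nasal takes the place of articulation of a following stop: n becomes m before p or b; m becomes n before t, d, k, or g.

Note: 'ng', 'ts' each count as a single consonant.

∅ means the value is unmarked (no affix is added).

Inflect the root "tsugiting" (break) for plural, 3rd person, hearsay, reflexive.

tsugitingengeyig

Attach evidentiality hearsay -ong (after consonant 'ng') → tsugitingong.
Attach person 3rd person -a → tsugitingonga.
Attach number plural -yu → tsugitingongayu.
Attach voice reflexive -g → tsugitingongayug.
Apply vowel harmony: tsugitingongayug → tsugitingengeyig.
Nasal assimilation: no change.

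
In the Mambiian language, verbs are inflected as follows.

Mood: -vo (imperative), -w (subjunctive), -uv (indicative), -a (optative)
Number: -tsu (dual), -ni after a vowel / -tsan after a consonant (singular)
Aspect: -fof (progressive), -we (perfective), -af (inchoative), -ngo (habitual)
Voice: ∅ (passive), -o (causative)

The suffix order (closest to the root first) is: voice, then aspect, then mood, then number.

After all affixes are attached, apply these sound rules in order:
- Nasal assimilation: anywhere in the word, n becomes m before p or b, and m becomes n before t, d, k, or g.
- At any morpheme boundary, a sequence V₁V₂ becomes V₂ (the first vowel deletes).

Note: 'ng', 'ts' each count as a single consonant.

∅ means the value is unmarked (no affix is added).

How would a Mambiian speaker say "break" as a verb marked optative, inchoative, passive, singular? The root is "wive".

voice = passive: zero marking, form stays wive.
Attach aspect inchoative -af → wiveaf.
Attach mood optative -a → wiveafa.
Attach number singular -ni (after vowel 'a') → wiveafani.
Nasal assimilation: no change.
Apply vowel deletion: wiveafani → wivafani.

wivafani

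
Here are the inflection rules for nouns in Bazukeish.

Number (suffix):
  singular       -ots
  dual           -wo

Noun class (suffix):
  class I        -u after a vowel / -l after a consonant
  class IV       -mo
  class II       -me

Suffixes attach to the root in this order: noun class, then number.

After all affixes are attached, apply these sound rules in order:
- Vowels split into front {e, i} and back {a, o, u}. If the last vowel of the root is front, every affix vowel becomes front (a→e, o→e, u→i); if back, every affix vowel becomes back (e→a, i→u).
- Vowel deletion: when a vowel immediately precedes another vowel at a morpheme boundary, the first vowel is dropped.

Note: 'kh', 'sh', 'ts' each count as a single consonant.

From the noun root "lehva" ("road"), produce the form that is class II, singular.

lehvamots

Attach noun class class II -me → lehvame.
Attach number singular -ots → lehvameots.
Apply vowel harmony: lehvameots → lehvamaots.
Apply vowel deletion: lehvamaots → lehvamots.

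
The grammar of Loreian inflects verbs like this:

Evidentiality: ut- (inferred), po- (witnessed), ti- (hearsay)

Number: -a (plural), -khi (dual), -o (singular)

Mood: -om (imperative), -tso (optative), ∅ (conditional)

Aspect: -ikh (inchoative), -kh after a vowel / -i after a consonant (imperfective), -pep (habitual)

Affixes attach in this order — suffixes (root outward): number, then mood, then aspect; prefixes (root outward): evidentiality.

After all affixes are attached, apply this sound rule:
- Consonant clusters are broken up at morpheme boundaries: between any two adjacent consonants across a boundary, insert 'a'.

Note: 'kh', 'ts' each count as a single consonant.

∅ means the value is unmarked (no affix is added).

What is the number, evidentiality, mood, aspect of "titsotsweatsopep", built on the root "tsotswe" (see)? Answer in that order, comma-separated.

Segment: ti-tsotswe-a-tso-pep.
number: -a → plural.
evidentiality: ti- → hearsay.
mood: -tso → optative.
aspect: -pep → habitual.

plural, hearsay, optative, habitual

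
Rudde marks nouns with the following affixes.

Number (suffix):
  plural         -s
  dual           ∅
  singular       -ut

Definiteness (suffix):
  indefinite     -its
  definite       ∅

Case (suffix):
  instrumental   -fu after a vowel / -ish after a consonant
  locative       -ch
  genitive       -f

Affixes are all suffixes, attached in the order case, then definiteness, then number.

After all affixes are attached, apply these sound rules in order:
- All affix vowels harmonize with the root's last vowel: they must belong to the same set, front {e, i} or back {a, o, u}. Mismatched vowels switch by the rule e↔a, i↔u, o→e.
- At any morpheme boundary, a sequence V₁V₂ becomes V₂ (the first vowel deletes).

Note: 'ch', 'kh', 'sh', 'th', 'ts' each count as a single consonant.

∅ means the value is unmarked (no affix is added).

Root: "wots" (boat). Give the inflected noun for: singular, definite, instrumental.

wotsushut

Attach case instrumental -ish (after consonant 'ts') → wotsish.
definiteness = definite: zero marking, form stays wotsish.
Attach number singular -ut → wotsishut.
Apply vowel harmony: wotsishut → wotsushut.
Vowel deletion: no change.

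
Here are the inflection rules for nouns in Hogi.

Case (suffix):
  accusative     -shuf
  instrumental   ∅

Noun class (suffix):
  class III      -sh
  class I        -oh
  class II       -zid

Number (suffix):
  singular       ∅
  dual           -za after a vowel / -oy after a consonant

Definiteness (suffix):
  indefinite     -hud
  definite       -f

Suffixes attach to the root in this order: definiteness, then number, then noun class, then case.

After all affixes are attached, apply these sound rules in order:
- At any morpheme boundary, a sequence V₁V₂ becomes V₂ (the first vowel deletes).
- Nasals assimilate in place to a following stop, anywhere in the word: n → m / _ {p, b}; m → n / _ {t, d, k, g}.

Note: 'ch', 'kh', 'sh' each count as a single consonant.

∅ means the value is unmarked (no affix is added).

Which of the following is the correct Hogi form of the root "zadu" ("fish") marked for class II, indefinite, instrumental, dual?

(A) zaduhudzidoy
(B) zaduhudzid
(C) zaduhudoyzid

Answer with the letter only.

Attach definiteness indefinite -hud → zaduhud.
Attach number dual -oy (after consonant 'd') → zaduhudoy.
Attach noun class class II -zid → zaduhudoyzid.
case = instrumental: zero marking, form stays zaduhudoyzid.
Vowel deletion: no change.
Nasal assimilation: no change.
So the correct form is zaduhudoyzid, option (C).
(A) zaduhudzidoy is wrong: it has the affixes in the wrong order.
(B) zaduhudzid is wrong: it uses singular instead of dual for number.

C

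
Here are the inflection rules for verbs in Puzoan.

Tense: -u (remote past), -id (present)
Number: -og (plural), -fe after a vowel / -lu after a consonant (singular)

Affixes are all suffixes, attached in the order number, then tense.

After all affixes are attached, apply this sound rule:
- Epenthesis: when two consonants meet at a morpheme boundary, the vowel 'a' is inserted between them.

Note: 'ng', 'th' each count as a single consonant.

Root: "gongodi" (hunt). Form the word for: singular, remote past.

Attach number singular -fe (after vowel 'i') → gongodife.
Attach tense remote past -u → gongodifeu.
Epenthesis: no change.

gongodifeu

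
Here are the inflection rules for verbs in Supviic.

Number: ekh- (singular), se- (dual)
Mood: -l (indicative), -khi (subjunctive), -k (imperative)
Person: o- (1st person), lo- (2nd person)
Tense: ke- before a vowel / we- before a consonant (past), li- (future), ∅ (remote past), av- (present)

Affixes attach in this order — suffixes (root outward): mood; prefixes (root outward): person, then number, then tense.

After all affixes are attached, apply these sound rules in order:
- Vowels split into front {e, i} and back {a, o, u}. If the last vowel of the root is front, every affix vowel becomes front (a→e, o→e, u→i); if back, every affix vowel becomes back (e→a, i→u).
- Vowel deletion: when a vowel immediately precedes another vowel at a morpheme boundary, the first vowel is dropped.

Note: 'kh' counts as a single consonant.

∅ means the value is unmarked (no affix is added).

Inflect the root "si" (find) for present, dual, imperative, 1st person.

evsesik

Attach person 1st person o- → osi.
Attach mood imperative -k → osik.
Attach number dual se- → seosik.
Attach tense present av- → avseosik.
Apply vowel harmony: avseosik → evseesik.
Apply vowel deletion: evseesik → evsesik.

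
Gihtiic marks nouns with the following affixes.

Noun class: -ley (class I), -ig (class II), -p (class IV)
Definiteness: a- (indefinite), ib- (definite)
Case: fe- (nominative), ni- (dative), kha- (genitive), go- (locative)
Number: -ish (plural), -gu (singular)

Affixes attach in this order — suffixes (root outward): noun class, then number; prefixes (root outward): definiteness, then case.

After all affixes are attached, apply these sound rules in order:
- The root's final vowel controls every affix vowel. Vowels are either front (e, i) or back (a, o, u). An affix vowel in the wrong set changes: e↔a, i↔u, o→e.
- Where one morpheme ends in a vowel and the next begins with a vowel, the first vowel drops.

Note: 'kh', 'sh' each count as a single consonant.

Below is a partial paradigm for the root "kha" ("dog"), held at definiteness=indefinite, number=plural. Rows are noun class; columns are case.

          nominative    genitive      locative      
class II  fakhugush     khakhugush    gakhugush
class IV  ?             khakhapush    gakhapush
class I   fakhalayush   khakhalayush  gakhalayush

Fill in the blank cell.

fakhapush

Attach definiteness indefinite a- → akha.
Attach case nominative fe- → feakha.
Attach noun class class IV -p → feakhap.
Attach number plural -ish → feakhapish.
Apply vowel harmony: feakhapish → faakhapush.
Apply vowel deletion: faakhapush → fakhapush.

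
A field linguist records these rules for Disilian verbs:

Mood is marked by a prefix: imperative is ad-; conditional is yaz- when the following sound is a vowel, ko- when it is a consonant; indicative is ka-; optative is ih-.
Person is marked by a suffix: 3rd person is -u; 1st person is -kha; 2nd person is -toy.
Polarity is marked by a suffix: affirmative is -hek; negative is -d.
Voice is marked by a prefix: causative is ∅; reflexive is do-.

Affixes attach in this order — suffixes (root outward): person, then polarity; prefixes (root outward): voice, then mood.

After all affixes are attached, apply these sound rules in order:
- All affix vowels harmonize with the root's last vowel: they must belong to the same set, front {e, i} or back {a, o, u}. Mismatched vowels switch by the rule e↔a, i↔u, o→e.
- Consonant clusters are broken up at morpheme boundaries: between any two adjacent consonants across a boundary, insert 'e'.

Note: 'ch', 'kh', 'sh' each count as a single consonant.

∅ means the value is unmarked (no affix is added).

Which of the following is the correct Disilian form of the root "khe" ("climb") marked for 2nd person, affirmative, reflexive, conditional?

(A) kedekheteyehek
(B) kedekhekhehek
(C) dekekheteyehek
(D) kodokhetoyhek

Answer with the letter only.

Attach voice reflexive do- → dokhe.
Attach person 2nd person -toy → dokhetoy.
Attach mood conditional ko- (before consonant 'd') → kodokhetoy.
Attach polarity affirmative -hek → kodokhetoyhek.
Apply vowel harmony: kodokhetoyhek → kedekheteyhek.
Apply epenthesis: kedekheteyhek → kedekheteyehek.
So the correct form is kedekheteyehek, option (A).
(D) kodokhetoyhek is wrong: it fails to apply the sound rule(s).
(B) kedekhekhehek is wrong: it uses 1st person instead of 2nd person for person.
(C) dekekheteyehek is wrong: it has the affixes in the wrong order.

A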